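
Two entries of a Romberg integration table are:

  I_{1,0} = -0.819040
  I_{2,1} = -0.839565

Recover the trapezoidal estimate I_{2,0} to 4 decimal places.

From I_{2,1} = (4·I_{2,0} − I_{1,0})/3, solve for I_{2,0}:
4·I_{2,0} = 3·(-0.839565) + (-0.819040) = -3.337735
I_{2,0} = -0.834434

-0.8344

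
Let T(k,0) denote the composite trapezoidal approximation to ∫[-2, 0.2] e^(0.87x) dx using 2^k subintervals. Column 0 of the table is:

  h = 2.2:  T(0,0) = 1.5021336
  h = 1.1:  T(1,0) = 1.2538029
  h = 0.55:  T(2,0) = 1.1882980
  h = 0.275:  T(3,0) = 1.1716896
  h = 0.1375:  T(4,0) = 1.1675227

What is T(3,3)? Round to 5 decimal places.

1.16613

Richardson extrapolation on the trapezoidal column (denominator 4−1=3):
T(1,1) = (4·1.2538029 − 1.5021336) / 3 = 1.1710260
T(2,1) = 1.1882980 + (1.1882980 − 1.2538029)/3 = 1.1664630
T(3,1) = 1.1716896 + (1.1716896 − 1.1882980)/3 = 1.1661535
T(2,2) = (16·1.1664630 − 1.1710260) / 15 = 1.1661588
T(3,2) = (16·1.1661535 − 1.1664630) / 15 = 1.1661329
T(3,3) = 1.1661329 + (1.1661329 − 1.1661588)/63 = 1.1661325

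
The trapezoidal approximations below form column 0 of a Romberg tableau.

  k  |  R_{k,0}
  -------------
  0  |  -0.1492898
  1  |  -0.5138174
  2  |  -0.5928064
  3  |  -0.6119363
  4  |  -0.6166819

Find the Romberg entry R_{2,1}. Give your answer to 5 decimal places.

-0.61914

Richardson extrapolation on the trapezoidal column (denominator 4−1=3):
R_{2,1} = -0.5928064 + (-0.5928064 − (-0.5138174))/3 = -0.6191361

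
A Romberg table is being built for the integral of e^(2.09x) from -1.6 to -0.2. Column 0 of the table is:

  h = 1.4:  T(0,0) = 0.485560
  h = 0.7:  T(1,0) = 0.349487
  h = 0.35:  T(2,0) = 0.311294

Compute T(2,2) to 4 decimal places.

0.2982

T(1,1) = 0.349487 + (0.349487 − 0.485560)/3 = 0.304129
T(2,1) = (4·0.311294 − 0.349487) / 3 = 0.298563
T(2,2) = (16·0.298563 − 0.304129) / 15 = 0.298192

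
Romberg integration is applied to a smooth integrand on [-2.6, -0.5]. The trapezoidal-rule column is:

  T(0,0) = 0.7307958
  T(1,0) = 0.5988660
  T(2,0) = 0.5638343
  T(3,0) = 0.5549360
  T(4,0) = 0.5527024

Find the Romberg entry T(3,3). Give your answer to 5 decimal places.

Richardson extrapolation on the trapezoidal column (denominator 4−1=3):
T(1,1) = 0.5988660 + (0.5988660 − 0.7307958)/3 = 0.5548894
T(2,1) = (4·0.5638343 − 0.5988660) / 3 = 0.5521571
T(3,1) = (4·0.5549360 − 0.5638343) / 3 = 0.5519699
T(2,2) = (16·0.5521571 − 0.5548894) / 15 = 0.5519749
T(3,2) = (16·0.5519699 − 0.5521571) / 15 = 0.5519574
T(3,3) = 0.5519574 + (0.5519574 − 0.5519749)/63 = 0.5519571
(Column j=1 coincides with Simpson's rule on the same nodes.)

0.55196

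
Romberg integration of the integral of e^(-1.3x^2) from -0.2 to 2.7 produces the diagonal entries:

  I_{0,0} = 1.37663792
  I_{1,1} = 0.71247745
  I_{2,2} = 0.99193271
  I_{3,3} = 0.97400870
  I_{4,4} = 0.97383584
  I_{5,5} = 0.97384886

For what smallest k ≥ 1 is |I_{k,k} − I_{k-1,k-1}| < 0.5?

k = 2

|I_{1,1} − I_{0,0}| = 0.66416047 ≥ 0.5
|I_{2,2} − I_{1,1}| = 0.27945526 < 0.5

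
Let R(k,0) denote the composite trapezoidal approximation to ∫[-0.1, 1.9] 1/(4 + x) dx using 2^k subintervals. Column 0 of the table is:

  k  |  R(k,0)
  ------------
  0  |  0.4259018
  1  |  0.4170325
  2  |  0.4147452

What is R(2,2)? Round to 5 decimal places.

Richardson extrapolation on the trapezoidal column (denominator 4−1=3):
R(1,1) = (4·0.4170325 − 0.4259018) / 3 = 0.4140761
R(2,1) = (4·0.4147452 − 0.4170325) / 3 = 0.4139828
R(2,2) = 0.4139828 + (0.4139828 − 0.4140761)/15 = 0.4139766
(Column j=1 coincides with Simpson's rule on the same nodes.)

0.41398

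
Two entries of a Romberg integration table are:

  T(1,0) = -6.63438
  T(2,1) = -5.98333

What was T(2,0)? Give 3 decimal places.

-6.146

From T(2,1) = (4·T(2,0) − T(1,0))/3, solve for T(2,0):
4·T(2,0) = 3·(-5.98333) + (-6.63438) = -24.58437
T(2,0) = -6.14609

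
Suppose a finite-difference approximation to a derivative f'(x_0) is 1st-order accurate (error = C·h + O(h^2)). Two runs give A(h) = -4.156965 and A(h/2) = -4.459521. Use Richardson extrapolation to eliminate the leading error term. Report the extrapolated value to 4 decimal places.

Extrapolated value = (2·A(h/2) − A(h)) / (2 − 1)
= (2·(-4.459521) − (-4.156965)) / 1
= -4.762077 / 1 = -4.762077

-4.7621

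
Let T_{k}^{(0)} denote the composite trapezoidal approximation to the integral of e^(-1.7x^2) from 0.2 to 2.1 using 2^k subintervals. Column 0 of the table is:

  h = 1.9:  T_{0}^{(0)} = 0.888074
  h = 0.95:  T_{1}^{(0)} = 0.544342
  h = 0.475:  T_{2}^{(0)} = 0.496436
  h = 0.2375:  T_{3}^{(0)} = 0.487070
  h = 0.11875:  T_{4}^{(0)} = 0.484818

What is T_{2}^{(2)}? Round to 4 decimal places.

Richardson extrapolation on the trapezoidal column (denominator 4−1=3):
T_{1}^{(1)} = (4·0.544342 − 0.888074) / 3 = 0.429765
T_{2}^{(1)} = (4·0.496436 − 0.544342) / 3 = 0.480467
T_{2}^{(2)} = 0.480467 + (0.480467 − 0.429765)/15 = 0.483847

0.4838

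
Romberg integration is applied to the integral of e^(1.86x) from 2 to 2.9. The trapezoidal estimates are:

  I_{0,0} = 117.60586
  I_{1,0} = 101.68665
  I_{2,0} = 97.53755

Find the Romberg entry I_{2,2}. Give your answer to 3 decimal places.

Richardson extrapolation on the trapezoidal column (denominator 4−1=3):
I_{1,1} = 101.68665 + (101.68665 − 117.60586)/3 = 96.38025
I_{2,1} = (4·97.53755 − 101.68665) / 3 = 96.15452
I_{2,2} = (16·96.15452 − 96.38025) / 15 = 96.13947

96.139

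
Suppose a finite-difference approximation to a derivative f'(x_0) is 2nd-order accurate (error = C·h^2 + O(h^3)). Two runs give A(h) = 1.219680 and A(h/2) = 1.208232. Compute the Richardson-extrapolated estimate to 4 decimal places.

1.2044

Extrapolated value = (4·A(h/2) − A(h)) / (4 − 1)
= (4·1.208232 − 1.219680) / 3
= 3.613248 / 3 = 1.204416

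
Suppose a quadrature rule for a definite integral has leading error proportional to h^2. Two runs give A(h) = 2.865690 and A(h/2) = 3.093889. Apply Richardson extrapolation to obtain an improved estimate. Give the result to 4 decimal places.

3.1700

The leading error scales as h^2; refining by a factor of 2 reduces it by 2^2 = 4.
Extrapolated value = (4·A(h/2) − A(h)) / (4 − 1)
= (4·3.093889 − 2.865690) / 3
= 9.509866 / 3 = 3.169955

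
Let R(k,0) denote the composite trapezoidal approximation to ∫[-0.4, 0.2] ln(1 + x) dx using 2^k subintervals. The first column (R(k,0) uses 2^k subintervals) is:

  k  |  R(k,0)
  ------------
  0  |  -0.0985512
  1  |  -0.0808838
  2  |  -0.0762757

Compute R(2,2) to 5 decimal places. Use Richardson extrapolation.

R(1,1) = -0.0808838 + (-0.0808838 − (-0.0985512))/3 = -0.0749947
R(2,1) = -0.0762757 + (-0.0762757 − (-0.0808838))/3 = -0.0747397
R(2,2) = -0.0747397 + (-0.0747397 − (-0.0749947))/15 = -0.0747227

-0.07472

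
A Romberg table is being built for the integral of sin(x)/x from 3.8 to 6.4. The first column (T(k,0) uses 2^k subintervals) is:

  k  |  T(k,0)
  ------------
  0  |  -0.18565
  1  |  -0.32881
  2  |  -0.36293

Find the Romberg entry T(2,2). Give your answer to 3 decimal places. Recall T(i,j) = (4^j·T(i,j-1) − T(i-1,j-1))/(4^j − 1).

Richardson extrapolation on the trapezoidal column (denominator 4−1=3):
T(1,1) = (4·(-0.32881) − (-0.18565)) / 3 = -0.37653
T(2,1) = (4·(-0.36293) − (-0.32881)) / 3 = -0.37430
T(2,2) = (16·(-0.37430) − (-0.37653)) / 15 = -0.37415

-0.374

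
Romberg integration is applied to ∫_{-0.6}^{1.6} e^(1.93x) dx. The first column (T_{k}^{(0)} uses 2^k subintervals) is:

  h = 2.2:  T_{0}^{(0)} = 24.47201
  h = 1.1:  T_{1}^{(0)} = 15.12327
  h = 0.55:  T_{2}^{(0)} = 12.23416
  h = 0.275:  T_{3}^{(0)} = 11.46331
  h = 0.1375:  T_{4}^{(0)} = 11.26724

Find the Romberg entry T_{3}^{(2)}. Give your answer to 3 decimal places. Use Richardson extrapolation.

Richardson extrapolation on the trapezoidal column (denominator 4−1=3):
T_{2}^{(1)} = 12.23416 + (12.23416 − 15.12327)/3 = 11.27112
T_{3}^{(1)} = 11.46331 + (11.46331 − 12.23416)/3 = 11.20636
T_{3}^{(2)} = 11.20636 + (11.20636 − 11.27112)/15 = 11.20204
(Column j=1 coincides with Simpson's rule on the same nodes.)

11.202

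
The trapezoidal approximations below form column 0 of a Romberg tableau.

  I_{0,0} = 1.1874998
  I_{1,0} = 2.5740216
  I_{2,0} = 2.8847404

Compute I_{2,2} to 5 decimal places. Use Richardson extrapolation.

2.98512

Richardson extrapolation on the trapezoidal column (denominator 4−1=3):
I_{1,1} = (4·2.5740216 − 1.1874998) / 3 = 3.0361955
I_{2,1} = 2.8847404 + (2.8847404 − 2.5740216)/3 = 2.9883133
I_{2,2} = (16·2.9883133 − 3.0361955) / 15 = 2.9851212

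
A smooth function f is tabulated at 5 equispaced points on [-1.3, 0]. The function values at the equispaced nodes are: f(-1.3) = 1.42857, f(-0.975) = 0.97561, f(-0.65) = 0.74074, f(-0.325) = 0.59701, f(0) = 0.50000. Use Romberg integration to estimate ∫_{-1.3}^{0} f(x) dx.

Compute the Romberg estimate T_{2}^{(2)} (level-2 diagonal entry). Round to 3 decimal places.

1.050

T_{0}^{(0)} (trapezoid, 1 panel, h=1.3000): 1.25357
T_{1}^{(0)} (trapezoid, 2 panels, h=0.6500): 1.10827
T_{2}^{(0)} (trapezoid, 4 panels, h=0.3250): 1.06523
T_{1}^{(1)} = 1.10827 + (1.10827 − 1.25357)/3 = 1.05984
T_{2}^{(1)} = 1.06523 + (1.06523 − 1.10827)/3 = 1.05088
T_{2}^{(2)} = 1.05088 + (1.05088 − 1.05984)/15 = 1.05028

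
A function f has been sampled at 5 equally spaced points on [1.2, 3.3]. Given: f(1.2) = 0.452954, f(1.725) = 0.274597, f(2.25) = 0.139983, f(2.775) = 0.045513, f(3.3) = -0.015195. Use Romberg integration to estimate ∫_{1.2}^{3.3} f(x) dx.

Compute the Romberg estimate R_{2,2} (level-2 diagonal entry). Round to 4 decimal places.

0.3497

R_{0,0} (trapezoid, 1 panel, h=2.1000): 0.459647
R_{1,0} (trapezoid, 2 panels, h=1.0500): 0.376806
R_{2,0} (trapezoid, 4 panels, h=0.5250): 0.356461
R_{1,1} = 0.376806 + (0.376806 − 0.459647)/3 = 0.349192
R_{2,1} = 0.356461 + (0.356461 − 0.376806)/3 = 0.349679
R_{2,2} = 0.349679 + (0.349679 − 0.349192)/15 = 0.349711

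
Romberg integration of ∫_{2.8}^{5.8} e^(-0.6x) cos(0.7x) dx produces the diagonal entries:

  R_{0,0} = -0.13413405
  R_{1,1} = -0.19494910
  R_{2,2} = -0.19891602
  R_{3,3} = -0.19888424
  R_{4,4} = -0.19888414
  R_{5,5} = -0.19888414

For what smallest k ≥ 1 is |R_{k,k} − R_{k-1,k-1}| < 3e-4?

|R_{1,1} − R_{0,0}| = 0.06081505 ≥ 3e-4
|R_{2,2} − R_{1,1}| = 0.00396692 ≥ 3e-4
|R_{3,3} − R_{2,2}| = 0.00003178 < 3e-4

k = 3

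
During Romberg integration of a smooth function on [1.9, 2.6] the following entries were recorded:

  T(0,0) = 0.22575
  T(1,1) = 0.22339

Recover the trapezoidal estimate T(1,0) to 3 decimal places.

0.224

From T(1,1) = (4·T(1,0) − T(0,0))/3, solve for T(1,0):
4·T(1,0) = 3·0.22339 + 0.22575 = 0.89592
T(1,0) = 0.22398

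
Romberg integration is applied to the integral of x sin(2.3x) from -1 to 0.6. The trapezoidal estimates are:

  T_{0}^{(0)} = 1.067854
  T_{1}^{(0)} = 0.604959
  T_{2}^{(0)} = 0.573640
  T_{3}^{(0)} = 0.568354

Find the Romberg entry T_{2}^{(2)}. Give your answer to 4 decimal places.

0.5707

Richardson extrapolation on the trapezoidal column (denominator 4−1=3):
T_{1}^{(1)} = (4·0.604959 − 1.067854) / 3 = 0.450661
T_{2}^{(1)} = (4·0.573640 − 0.604959) / 3 = 0.563200
T_{2}^{(2)} = (16·0.563200 − 0.450661) / 15 = 0.570703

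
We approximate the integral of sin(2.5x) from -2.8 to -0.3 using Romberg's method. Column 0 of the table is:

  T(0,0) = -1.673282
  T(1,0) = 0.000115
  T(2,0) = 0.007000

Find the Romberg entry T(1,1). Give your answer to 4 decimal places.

0.5579

T(1,1) = 0.000115 + (0.000115 − (-1.673282))/3 = 0.557914
(Column j=1 coincides with Simpson's rule on the same nodes.)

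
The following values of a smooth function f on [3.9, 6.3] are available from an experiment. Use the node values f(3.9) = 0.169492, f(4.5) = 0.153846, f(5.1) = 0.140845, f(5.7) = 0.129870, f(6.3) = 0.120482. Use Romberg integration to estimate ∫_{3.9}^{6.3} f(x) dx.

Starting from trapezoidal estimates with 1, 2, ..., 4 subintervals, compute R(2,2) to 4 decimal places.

R(0,0) (trapezoid, 1 panel, h=2.4000): 0.347969
R(1,0) (trapezoid, 2 panels, h=1.2000): 0.342998
R(2,0) (trapezoid, 4 panels, h=0.6000): 0.341729
R(1,1) = 0.342998 + (0.342998 − 0.347969)/3 = 0.341341
R(2,1) = 0.341729 + (0.341729 − 0.342998)/3 = 0.341306
R(2,2) = 0.341306 + (0.341306 − 0.341341)/15 = 0.341304

0.3413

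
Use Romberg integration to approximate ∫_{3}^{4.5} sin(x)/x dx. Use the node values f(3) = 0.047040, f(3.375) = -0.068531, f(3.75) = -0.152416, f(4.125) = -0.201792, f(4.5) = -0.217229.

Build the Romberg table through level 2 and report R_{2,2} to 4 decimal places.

-0.1945

R_{0,0} (trapezoid, 1 panel, h=1.5000): -0.127642
R_{1,0} (trapezoid, 2 panels, h=0.7500): -0.178133
R_{2,0} (trapezoid, 4 panels, h=0.3750): -0.190438
R_{1,1} = -0.178133 + (-0.178133 − (-0.127642))/3 = -0.194963
R_{2,1} = -0.190438 + (-0.190438 − (-0.178133))/3 = -0.194540
R_{2,2} = -0.194540 + (-0.194540 − (-0.194963))/15 = -0.194512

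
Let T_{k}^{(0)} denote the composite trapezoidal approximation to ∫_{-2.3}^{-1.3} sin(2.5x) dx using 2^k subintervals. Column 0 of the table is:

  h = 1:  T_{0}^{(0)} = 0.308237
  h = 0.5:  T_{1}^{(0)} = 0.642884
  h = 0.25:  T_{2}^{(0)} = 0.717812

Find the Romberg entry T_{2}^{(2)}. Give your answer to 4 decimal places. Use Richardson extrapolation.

Richardson extrapolation on the trapezoidal column (denominator 4−1=3):
T_{1}^{(1)} = (4·0.642884 − 0.308237) / 3 = 0.754433
T_{2}^{(1)} = (4·0.717812 − 0.642884) / 3 = 0.742788
T_{2}^{(2)} = (16·0.742788 − 0.754433) / 15 = 0.742012

0.7420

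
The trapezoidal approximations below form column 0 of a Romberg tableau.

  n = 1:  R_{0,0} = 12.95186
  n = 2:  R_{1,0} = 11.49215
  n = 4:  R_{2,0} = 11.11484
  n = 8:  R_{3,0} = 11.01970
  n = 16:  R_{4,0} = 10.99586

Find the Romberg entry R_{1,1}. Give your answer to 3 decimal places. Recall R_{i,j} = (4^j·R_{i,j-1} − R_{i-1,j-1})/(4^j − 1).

11.006

R_{1,1} = 11.49215 + (11.49215 − 12.95186)/3 = 11.00558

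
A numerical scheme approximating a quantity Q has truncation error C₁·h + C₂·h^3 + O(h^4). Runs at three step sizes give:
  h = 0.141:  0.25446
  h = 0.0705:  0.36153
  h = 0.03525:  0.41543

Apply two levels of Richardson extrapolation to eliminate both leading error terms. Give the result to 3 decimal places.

First eliminate the h term (factor 2^1 = 2):
  B₁ = (2·0.36153 − 0.25446)/1 = 0.46860
  B₂ = (2·0.41543 − 0.36153)/1 = 0.46933
Then eliminate the h^3 term (factor 2^3 = 8):
  (8·0.46933 − 0.46860)/7 = 0.46943

0.469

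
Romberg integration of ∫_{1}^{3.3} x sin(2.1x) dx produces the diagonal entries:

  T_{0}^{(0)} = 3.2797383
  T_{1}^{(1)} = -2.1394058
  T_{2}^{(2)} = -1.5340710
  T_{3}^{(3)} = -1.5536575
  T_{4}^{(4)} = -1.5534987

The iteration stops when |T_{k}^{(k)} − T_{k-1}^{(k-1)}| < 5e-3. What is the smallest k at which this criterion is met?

k = 4

|T_{1}^{(1)} − T_{0}^{(0)}| = 5.4191441 ≥ 5e-3
|T_{2}^{(2)} − T_{1}^{(1)}| = 0.6053348 ≥ 5e-3
|T_{3}^{(3)} − T_{2}^{(2)}| = 0.0195865 ≥ 5e-3
|T_{4}^{(4)} − T_{3}^{(3)}| = 0.0001588 < 5e-3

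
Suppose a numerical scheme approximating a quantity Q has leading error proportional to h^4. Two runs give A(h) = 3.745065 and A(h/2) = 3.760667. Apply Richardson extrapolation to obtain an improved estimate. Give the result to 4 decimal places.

3.7617

Extrapolated value = (16·A(h/2) − A(h)) / (16 − 1)
= (16·3.760667 − 3.745065) / 15
= 56.425607 / 15 = 3.761707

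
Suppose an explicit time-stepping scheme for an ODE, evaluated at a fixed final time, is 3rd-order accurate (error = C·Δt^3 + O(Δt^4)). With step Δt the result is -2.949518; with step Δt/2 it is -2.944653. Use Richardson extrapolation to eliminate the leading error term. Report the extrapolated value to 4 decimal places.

Extrapolated value = (8·A(Δt/2) − A(Δt)) / (8 − 1)
= (8·(-2.944653) − (-2.949518)) / 7
= -20.607706 / 7 = -2.943958

-2.9440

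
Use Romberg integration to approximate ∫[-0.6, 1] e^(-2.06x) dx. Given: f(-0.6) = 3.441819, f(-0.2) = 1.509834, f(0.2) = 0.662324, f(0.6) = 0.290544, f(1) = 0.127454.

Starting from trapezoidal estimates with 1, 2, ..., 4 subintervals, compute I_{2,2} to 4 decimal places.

1.6097

I_{0,0} (trapezoid, 1 panel, h=1.6000): 2.855418
I_{1,0} (trapezoid, 2 panels, h=0.8000): 1.957568
I_{2,0} (trapezoid, 4 panels, h=0.4000): 1.698935
I_{1,1} = 1.957568 + (1.957568 − 2.855418)/3 = 1.658285
I_{2,1} = 1.698935 + (1.698935 − 1.957568)/3 = 1.612724
I_{2,2} = 1.612724 + (1.612724 − 1.658285)/15 = 1.609687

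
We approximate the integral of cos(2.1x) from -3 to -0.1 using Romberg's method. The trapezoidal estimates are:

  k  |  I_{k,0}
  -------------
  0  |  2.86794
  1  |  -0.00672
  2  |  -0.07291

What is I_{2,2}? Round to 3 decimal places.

Richardson extrapolation on the trapezoidal column (denominator 4−1=3):
I_{1,1} = -0.00672 + (-0.00672 − 2.86794)/3 = -0.96494
I_{2,1} = -0.07291 + (-0.07291 − (-0.00672))/3 = -0.09497
I_{2,2} = -0.09497 + (-0.09497 − (-0.96494))/15 = -0.03697

-0.037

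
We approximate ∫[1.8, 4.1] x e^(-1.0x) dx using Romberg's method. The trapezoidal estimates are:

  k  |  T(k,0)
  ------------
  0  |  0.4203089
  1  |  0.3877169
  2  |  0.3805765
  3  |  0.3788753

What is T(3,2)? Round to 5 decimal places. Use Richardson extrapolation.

Richardson extrapolation on the trapezoidal column (denominator 4−1=3):
T(2,1) = 0.3805765 + (0.3805765 − 0.3877169)/3 = 0.3781964
T(3,1) = (4·0.3788753 − 0.3805765) / 3 = 0.3783082
T(3,2) = 0.3783082 + (0.3783082 − 0.3781964)/15 = 0.3783157

0.37832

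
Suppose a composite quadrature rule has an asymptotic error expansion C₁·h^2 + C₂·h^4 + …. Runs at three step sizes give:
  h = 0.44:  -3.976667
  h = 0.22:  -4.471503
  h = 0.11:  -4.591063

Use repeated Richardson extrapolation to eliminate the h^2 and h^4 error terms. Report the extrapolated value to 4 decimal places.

First eliminate the h^2 term (factor 2^2 = 4):
  B₁ = (4·(-4.471503) − (-3.976667))/3 = -4.636448
  B₂ = (4·(-4.591063) − (-4.471503))/3 = -4.630916
Then eliminate the h^4 term (factor 2^4 = 16):
  (16·(-4.630916) − (-4.636448))/15 = -4.630547

-4.6305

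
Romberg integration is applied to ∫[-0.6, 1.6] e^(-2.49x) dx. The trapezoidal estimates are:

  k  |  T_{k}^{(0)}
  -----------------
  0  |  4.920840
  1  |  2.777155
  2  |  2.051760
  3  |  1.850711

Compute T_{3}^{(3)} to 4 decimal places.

T_{1}^{(1)} = (4·2.777155 − 4.920840) / 3 = 2.062593
T_{2}^{(1)} = 2.051760 + (2.051760 − 2.777155)/3 = 1.809962
T_{3}^{(1)} = 1.850711 + (1.850711 − 2.051760)/3 = 1.783695
T_{2}^{(2)} = 1.809962 + (1.809962 − 2.062593)/15 = 1.793120
T_{3}^{(2)} = (16·1.783695 − 1.809962) / 15 = 1.781944
T_{3}^{(3)} = 1.781944 + (1.781944 − 1.793120)/63 = 1.781767

1.7818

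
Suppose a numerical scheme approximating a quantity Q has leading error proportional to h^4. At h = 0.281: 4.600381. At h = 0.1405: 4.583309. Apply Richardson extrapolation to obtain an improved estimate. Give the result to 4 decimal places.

4.5822

Extrapolated value = (16·A(h/2) − A(h)) / (16 − 1)
= (16·4.583309 − 4.600381) / 15
= 68.732563 / 15 = 4.582171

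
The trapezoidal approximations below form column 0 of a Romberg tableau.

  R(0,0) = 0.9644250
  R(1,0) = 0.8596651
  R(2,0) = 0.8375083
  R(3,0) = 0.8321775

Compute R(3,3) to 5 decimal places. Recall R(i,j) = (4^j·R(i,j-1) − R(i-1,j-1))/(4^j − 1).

Richardson extrapolation on the trapezoidal column (denominator 4−1=3):
R(1,1) = (4·0.8596651 − 0.9644250) / 3 = 0.8247451
R(2,1) = (4·0.8375083 − 0.8596651) / 3 = 0.8301227
R(3,1) = (4·0.8321775 − 0.8375083) / 3 = 0.8304006
R(2,2) = (16·0.8301227 − 0.8247451) / 15 = 0.8304812
R(3,2) = (16·0.8304006 − 0.8301227) / 15 = 0.8304191
R(3,3) = 0.8304191 + (0.8304191 − 0.8304812)/63 = 0.8304181

0.83042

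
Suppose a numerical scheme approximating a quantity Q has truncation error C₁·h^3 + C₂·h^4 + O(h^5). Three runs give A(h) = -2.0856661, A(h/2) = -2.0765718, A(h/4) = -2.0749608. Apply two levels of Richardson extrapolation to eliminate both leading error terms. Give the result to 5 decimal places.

-2.07469

First eliminate the h^3 term (factor 2^3 = 8):
  B₁ = (8·(-2.0765718) − (-2.0856661))/7 = -2.0752726
  B₂ = (8·(-2.0749608) − (-2.0765718))/7 = -2.0747307
Then eliminate the h^4 term (factor 2^4 = 16):
  (16·(-2.0747307) − (-2.0752726))/15 = -2.0746946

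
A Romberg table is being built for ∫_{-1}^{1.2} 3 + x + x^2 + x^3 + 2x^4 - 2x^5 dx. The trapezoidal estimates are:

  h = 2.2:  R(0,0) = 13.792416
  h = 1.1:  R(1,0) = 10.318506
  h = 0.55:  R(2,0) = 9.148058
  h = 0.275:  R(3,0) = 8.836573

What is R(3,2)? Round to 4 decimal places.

Richardson extrapolation on the trapezoidal column (denominator 4−1=3):
R(2,1) = 9.148058 + (9.148058 − 10.318506)/3 = 8.757909
R(3,1) = 8.836573 + (8.836573 − 9.148058)/3 = 8.732745
R(3,2) = (16·8.732745 − 8.757909) / 15 = 8.731067

8.7311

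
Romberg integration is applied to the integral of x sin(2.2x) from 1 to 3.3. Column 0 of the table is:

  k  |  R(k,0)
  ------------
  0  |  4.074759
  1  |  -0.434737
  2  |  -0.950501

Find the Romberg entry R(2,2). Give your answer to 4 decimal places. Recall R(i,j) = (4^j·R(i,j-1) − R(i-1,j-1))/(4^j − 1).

-1.0681

Richardson extrapolation on the trapezoidal column (denominator 4−1=3):
R(1,1) = -0.434737 + (-0.434737 − 4.074759)/3 = -1.937902
R(2,1) = (4·(-0.950501) − (-0.434737)) / 3 = -1.122422
R(2,2) = (16·(-1.122422) − (-1.937902)) / 15 = -1.068057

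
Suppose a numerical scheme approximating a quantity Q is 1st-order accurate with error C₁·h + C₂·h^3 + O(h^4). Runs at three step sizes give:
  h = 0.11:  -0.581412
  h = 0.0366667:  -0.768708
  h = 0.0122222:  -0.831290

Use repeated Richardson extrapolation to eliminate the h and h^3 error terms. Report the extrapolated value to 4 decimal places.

First eliminate the h term (factor 3^1 = 3):
  B₁ = (3·(-0.768708) − (-0.581412))/2 = -0.862356
  B₂ = (3·(-0.831290) − (-0.768708))/2 = -0.862581
Then eliminate the h^3 term (factor 3^3 = 27):
  (27·(-0.862581) − (-0.862356))/26 = -0.862590

-0.8626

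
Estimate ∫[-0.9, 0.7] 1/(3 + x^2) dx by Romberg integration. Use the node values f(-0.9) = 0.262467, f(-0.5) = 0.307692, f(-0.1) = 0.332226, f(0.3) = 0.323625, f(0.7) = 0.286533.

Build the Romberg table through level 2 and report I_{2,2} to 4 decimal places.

I_{0,0} (trapezoid, 1 panel, h=1.6000): 0.439200
I_{1,0} (trapezoid, 2 panels, h=0.8000): 0.485381
I_{2,0} (trapezoid, 4 panels, h=0.4000): 0.495217
I_{1,1} = 0.485381 + (0.485381 − 0.439200)/3 = 0.500775
I_{2,1} = 0.495217 + (0.495217 − 0.485381)/3 = 0.498496
I_{2,2} = 0.498496 + (0.498496 − 0.500775)/15 = 0.498344

0.4983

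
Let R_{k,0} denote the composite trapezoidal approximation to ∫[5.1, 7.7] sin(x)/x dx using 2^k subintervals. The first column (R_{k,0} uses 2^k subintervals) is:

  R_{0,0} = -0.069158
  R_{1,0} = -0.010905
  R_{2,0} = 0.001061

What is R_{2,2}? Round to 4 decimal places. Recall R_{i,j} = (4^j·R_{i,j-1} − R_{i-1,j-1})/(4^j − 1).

0.0048

Richardson extrapolation on the trapezoidal column (denominator 4−1=3):
R_{1,1} = -0.010905 + (-0.010905 − (-0.069158))/3 = 0.008513
R_{2,1} = (4·0.001061 − (-0.010905)) / 3 = 0.005050
R_{2,2} = 0.005050 + (0.005050 − 0.008513)/15 = 0.004819
(Column j=1 coincides with Simpson's rule on the same nodes.)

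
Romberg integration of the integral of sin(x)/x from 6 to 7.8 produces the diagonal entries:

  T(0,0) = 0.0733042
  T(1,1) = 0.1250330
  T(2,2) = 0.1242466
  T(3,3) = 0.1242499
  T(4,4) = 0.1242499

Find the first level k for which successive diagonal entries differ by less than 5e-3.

|T(1,1) − T(0,0)| = 0.0517288 ≥ 5e-3
|T(2,2) − T(1,1)| = 0.0007864 < 5e-3

k = 2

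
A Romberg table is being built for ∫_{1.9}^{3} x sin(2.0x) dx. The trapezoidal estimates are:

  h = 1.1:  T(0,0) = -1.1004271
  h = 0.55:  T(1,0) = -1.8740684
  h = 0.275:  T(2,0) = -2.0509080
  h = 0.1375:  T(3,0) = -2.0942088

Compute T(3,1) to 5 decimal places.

Richardson extrapolation on the trapezoidal column (denominator 4−1=3):
T(3,1) = -2.0942088 + (-2.0942088 − (-2.0509080))/3 = -2.1086424

-2.10864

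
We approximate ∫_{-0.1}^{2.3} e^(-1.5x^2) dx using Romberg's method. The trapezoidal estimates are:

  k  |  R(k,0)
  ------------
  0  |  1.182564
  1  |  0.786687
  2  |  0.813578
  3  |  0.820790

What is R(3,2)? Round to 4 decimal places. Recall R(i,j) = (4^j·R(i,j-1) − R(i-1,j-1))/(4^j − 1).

0.8232

R(2,1) = 0.813578 + (0.813578 − 0.786687)/3 = 0.822542
R(3,1) = (4·0.820790 − 0.813578) / 3 = 0.823194
R(3,2) = (16·0.823194 − 0.822542) / 15 = 0.823237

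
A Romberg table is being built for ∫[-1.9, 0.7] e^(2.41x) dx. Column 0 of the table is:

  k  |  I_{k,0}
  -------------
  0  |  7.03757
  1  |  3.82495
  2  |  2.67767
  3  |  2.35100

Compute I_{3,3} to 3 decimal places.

Richardson extrapolation on the trapezoidal column (denominator 4−1=3):
I_{1,1} = (4·3.82495 − 7.03757) / 3 = 2.75408
I_{2,1} = (4·2.67767 − 3.82495) / 3 = 2.29524
I_{3,1} = 2.35100 + (2.35100 − 2.67767)/3 = 2.24211
I_{2,2} = 2.29524 + (2.29524 − 2.75408)/15 = 2.26465
I_{3,2} = 2.24211 + (2.24211 − 2.29524)/15 = 2.23857
I_{3,3} = 2.23857 + (2.23857 − 2.26465)/63 = 2.23816

2.238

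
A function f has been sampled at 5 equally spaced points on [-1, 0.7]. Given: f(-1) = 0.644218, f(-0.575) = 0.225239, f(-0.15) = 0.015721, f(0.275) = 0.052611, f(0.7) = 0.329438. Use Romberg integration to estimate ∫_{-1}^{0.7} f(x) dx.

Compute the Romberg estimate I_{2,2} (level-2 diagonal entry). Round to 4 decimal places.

I_{0,0} (trapezoid, 1 panel, h=1.7000): 0.827608
I_{1,0} (trapezoid, 2 panels, h=0.8500): 0.427167
I_{2,0} (trapezoid, 4 panels, h=0.4250): 0.331670
I_{1,1} = 0.427167 + (0.427167 − 0.827608)/3 = 0.293687
I_{2,1} = 0.331670 + (0.331670 − 0.427167)/3 = 0.299838
I_{2,2} = 0.299838 + (0.299838 − 0.293687)/15 = 0.300248

0.3002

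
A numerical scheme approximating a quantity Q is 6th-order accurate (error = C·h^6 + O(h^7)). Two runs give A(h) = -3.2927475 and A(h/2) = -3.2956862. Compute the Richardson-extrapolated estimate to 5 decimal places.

The leading error scales as h^6; refining by a factor of 2 reduces it by 2^6 = 64.
Extrapolated value = (64·A(h/2) − A(h)) / (64 − 1)
= (64·(-3.2956862) − (-3.2927475)) / 63
= -207.6311693 / 63 = -3.2957328

-3.29573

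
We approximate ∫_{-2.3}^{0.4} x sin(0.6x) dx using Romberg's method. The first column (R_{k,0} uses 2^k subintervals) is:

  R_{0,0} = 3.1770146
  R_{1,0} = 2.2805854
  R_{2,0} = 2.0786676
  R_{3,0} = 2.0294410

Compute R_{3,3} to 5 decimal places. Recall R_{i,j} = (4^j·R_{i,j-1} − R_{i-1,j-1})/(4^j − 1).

2.01314

Richardson extrapolation on the trapezoidal column (denominator 4−1=3):
R_{1,1} = 2.2805854 + (2.2805854 − 3.1770146)/3 = 1.9817757
R_{2,1} = 2.0786676 + (2.0786676 − 2.2805854)/3 = 2.0113617
R_{3,1} = 2.0294410 + (2.0294410 − 2.0786676)/3 = 2.0130321
R_{2,2} = 2.0113617 + (2.0113617 − 1.9817757)/15 = 2.0133341
R_{3,2} = 2.0130321 + (2.0130321 − 2.0113617)/15 = 2.0131435
R_{3,3} = (64·2.0131435 − 2.0133341) / 63 = 2.0131405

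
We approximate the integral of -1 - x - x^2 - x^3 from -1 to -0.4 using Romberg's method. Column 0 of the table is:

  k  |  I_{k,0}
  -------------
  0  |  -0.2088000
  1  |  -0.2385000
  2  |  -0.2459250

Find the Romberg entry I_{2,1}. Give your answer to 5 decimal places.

-0.24840

Richardson extrapolation on the trapezoidal column (denominator 4−1=3):
I_{2,1} = (4·(-0.2459250) − (-0.2385000)) / 3 = -0.2484000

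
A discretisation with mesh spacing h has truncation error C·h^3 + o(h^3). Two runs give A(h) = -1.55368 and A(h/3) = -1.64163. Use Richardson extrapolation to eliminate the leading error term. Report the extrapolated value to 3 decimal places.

The leading error scales as h^3; refining by a factor of 3 reduces it by 3^3 = 27.
Extrapolated value = (27·A(h/3) − A(h)) / (27 − 1)
= (27·(-1.64163) − (-1.55368)) / 26
= -42.77033 / 26 = -1.64501

-1.645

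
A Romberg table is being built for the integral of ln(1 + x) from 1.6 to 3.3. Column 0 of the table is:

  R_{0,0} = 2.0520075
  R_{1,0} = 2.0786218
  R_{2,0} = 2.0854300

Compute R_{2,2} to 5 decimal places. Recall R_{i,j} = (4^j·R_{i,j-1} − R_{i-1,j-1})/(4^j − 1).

2.08771

Richardson extrapolation on the trapezoidal column (denominator 4−1=3):
R_{1,1} = (4·2.0786218 − 2.0520075) / 3 = 2.0874932
R_{2,1} = (4·2.0854300 − 2.0786218) / 3 = 2.0876994
R_{2,2} = 2.0876994 + (2.0876994 − 2.0874932)/15 = 2.0877131
(Column j=1 coincides with Simpson's rule on the same nodes.)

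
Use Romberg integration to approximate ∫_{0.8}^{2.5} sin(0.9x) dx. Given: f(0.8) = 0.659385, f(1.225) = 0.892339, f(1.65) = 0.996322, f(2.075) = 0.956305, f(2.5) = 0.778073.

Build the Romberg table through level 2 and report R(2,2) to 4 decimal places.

R(0,0) (trapezoid, 1 panel, h=1.7000): 1.221839
R(1,0) (trapezoid, 2 panels, h=0.8500): 1.457793
R(2,0) (trapezoid, 4 panels, h=0.4250): 1.514570
R(1,1) = 1.457793 + (1.457793 − 1.221839)/3 = 1.536444
R(2,1) = 1.514570 + (1.514570 − 1.457793)/3 = 1.533496
R(2,2) = 1.533496 + (1.533496 − 1.536444)/15 = 1.533299

1.5333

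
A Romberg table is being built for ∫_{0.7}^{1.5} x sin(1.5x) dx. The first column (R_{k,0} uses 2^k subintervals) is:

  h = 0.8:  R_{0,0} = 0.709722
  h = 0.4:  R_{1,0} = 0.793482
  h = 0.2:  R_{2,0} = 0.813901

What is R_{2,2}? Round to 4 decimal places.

Richardson extrapolation on the trapezoidal column (denominator 4−1=3):
R_{1,1} = 0.793482 + (0.793482 − 0.709722)/3 = 0.821402
R_{2,1} = (4·0.813901 − 0.793482) / 3 = 0.820707
R_{2,2} = (16·0.820707 − 0.821402) / 15 = 0.820661

0.8207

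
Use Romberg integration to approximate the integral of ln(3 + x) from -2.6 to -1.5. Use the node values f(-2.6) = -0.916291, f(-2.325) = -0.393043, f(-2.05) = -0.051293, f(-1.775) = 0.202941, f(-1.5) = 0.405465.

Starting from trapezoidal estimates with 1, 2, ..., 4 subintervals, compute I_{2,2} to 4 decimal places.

I_{0,0} (trapezoid, 1 panel, h=1.1000): -0.280954
I_{1,0} (trapezoid, 2 panels, h=0.5500): -0.168688
I_{2,0} (trapezoid, 4 panels, h=0.2750): -0.136622
I_{1,1} = -0.168688 + (-0.168688 − (-0.280954))/3 = -0.131266
I_{2,1} = -0.136622 + (-0.136622 − (-0.168688))/3 = -0.125933
I_{2,2} = -0.125933 + (-0.125933 − (-0.131266))/15 = -0.125577

-0.1256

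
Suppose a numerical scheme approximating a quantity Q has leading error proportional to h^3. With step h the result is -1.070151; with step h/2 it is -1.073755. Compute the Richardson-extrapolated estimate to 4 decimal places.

Extrapolated value = (8·A(h/2) − A(h)) / (8 − 1)
= (8·(-1.073755) − (-1.070151)) / 7
= -7.519889 / 7 = -1.074270

-1.0743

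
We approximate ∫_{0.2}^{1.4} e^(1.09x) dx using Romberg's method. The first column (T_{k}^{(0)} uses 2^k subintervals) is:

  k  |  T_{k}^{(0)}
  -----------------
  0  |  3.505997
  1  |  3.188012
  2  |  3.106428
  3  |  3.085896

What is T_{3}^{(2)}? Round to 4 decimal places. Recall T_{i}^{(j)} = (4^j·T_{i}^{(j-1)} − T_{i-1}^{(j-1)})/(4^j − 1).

T_{2}^{(1)} = 3.106428 + (3.106428 − 3.188012)/3 = 3.079233
T_{3}^{(1)} = (4·3.085896 − 3.106428) / 3 = 3.079052
T_{3}^{(2)} = (16·3.079052 − 3.079233) / 15 = 3.079040

3.0790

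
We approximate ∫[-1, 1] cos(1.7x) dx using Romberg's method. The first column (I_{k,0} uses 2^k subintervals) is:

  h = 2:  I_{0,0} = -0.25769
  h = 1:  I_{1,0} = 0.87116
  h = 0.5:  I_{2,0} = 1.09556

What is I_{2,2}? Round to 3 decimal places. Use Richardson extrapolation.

1.165

I_{1,1} = (4·0.87116 − (-0.25769)) / 3 = 1.24744
I_{2,1} = (4·1.09556 − 0.87116) / 3 = 1.17036
I_{2,2} = (16·1.17036 − 1.24744) / 15 = 1.16522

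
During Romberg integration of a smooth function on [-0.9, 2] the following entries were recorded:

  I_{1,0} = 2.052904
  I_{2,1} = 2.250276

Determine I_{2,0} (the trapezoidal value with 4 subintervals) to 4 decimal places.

From I_{2,1} = (4·I_{2,0} − I_{1,0})/3, solve for I_{2,0}:
4·I_{2,0} = 3·2.250276 + 2.052904 = 8.803732
I_{2,0} = 2.200933

2.2009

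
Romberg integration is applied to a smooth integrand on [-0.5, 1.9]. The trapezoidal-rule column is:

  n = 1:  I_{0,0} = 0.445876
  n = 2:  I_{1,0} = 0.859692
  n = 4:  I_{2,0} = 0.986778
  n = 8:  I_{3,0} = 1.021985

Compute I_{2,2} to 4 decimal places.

1.0312

Richardson extrapolation on the trapezoidal column (denominator 4−1=3):
I_{1,1} = 0.859692 + (0.859692 − 0.445876)/3 = 0.997631
I_{2,1} = 0.986778 + (0.986778 − 0.859692)/3 = 1.029140
I_{2,2} = 1.029140 + (1.029140 − 0.997631)/15 = 1.031241
(Column j=1 coincides with Simpson's rule on the same nodes.)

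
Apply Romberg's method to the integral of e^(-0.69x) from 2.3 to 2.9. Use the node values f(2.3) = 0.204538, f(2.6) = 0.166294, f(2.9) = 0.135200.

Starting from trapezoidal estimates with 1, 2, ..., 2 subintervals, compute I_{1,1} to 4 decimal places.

I_{0,0} (trapezoid, 1 panel, h=0.6000): 0.101921
I_{1,0} (trapezoid, 2 panels, h=0.3000): 0.100849
I_{1,1} = 0.100849 + (0.100849 − 0.101921)/3 = 0.100492

0.1005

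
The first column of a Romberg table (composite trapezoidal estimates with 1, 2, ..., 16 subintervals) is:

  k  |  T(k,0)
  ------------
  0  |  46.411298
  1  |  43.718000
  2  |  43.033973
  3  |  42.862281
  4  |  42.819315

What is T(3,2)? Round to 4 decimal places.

T(2,1) = (4·43.033973 − 43.718000) / 3 = 42.805964
T(3,1) = 42.862281 + (42.862281 − 43.033973)/3 = 42.805050
T(3,2) = (16·42.805050 − 42.805964) / 15 = 42.804989

42.8050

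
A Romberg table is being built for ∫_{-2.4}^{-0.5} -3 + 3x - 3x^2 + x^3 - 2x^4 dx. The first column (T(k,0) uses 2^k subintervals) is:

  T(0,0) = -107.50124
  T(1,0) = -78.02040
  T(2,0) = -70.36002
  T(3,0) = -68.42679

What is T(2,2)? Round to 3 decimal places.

-67.781

T(1,1) = (4·(-78.02040) − (-107.50124)) / 3 = -68.19345
T(2,1) = -70.36002 + (-70.36002 − (-78.02040))/3 = -67.80656
T(2,2) = -67.80656 + (-67.80656 − (-68.19345))/15 = -67.78077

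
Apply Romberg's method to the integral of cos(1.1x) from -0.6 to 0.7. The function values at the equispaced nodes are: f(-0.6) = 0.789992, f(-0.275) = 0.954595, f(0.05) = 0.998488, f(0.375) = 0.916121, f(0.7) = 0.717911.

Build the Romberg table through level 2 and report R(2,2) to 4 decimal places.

1.1902

R(0,0) (trapezoid, 1 panel, h=1.3000): 0.980137
R(1,0) (trapezoid, 2 panels, h=0.6500): 1.139086
R(2,0) (trapezoid, 4 panels, h=0.3250): 1.177526
R(1,1) = 1.139086 + (1.139086 − 0.980137)/3 = 1.192069
R(2,1) = 1.177526 + (1.177526 − 1.139086)/3 = 1.190339
R(2,2) = 1.190339 + (1.190339 − 1.192069)/15 = 1.190224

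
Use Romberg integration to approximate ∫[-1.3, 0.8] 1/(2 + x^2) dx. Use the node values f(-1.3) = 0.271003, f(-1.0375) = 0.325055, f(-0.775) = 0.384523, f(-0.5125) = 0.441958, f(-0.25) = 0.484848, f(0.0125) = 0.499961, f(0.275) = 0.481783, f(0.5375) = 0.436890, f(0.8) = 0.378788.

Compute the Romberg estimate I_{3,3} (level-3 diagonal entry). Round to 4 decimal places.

0.8897

I_{0,0} (trapezoid, 1 panel, h=2.1000): 0.682281
I_{1,0} (trapezoid, 2 panels, h=1.0500): 0.850231
I_{2,0} (trapezoid, 4 panels, h=0.5250): 0.879926
I_{3,0} (trapezoid, 8 panels, h=0.2625): 0.887227
I_{1,1} = 0.850231 + (0.850231 − 0.682281)/3 = 0.906214
I_{2,1} = 0.879926 + (0.879926 − 0.850231)/3 = 0.889824
I_{3,1} = 0.887227 + (0.887227 − 0.879926)/3 = 0.889661
I_{2,2} = 0.889824 + (0.889824 − 0.906214)/15 = 0.888731
I_{3,2} = 0.889661 + (0.889661 − 0.889824)/15 = 0.889650
I_{3,3} = 0.889650 + (0.889650 − 0.888731)/63 = 0.889665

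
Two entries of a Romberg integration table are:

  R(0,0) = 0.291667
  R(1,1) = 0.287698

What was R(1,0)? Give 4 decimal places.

From R(1,1) = (4·R(1,0) − R(0,0))/3, solve for R(1,0):
4·R(1,0) = 3·0.287698 + 0.291667 = 1.154761
R(1,0) = 0.288690

0.2887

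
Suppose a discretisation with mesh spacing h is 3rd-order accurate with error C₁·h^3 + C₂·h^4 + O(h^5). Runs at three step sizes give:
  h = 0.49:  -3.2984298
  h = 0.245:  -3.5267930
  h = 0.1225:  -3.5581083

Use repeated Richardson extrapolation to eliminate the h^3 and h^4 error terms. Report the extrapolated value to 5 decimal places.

-3.56279

First eliminate the h^3 term (factor 2^3 = 8):
  B₁ = (8·(-3.5267930) − (-3.2984298))/7 = -3.5594163
  B₂ = (8·(-3.5581083) − (-3.5267930))/7 = -3.5625819
Then eliminate the h^4 term (factor 2^4 = 16):
  (16·(-3.5625819) − (-3.5594163))/15 = -3.5627929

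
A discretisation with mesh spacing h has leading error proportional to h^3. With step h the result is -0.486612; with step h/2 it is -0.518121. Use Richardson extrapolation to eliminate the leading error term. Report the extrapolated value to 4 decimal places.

Extrapolated value = (8·A(h/2) − A(h)) / (8 − 1)
= (8·(-0.518121) − (-0.486612)) / 7
= -3.658356 / 7 = -0.522622

-0.5226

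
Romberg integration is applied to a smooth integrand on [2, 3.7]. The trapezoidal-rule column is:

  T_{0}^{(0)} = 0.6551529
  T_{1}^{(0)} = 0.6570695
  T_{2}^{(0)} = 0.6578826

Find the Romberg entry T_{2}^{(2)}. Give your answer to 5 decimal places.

0.65818

Richardson extrapolation on the trapezoidal column (denominator 4−1=3):
T_{1}^{(1)} = (4·0.6570695 − 0.6551529) / 3 = 0.6577084
T_{2}^{(1)} = 0.6578826 + (0.6578826 − 0.6570695)/3 = 0.6581536
T_{2}^{(2)} = 0.6581536 + (0.6581536 − 0.6577084)/15 = 0.6581833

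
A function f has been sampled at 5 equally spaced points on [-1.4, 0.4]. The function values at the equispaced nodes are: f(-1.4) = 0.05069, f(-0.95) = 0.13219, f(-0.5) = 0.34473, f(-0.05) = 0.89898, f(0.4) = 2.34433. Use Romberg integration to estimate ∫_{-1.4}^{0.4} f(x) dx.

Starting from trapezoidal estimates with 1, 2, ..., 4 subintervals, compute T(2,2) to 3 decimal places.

1.078

T(0,0) (trapezoid, 1 panel, h=1.8000): 2.15552
T(1,0) (trapezoid, 2 panels, h=0.9000): 1.38802
T(2,0) (trapezoid, 4 panels, h=0.4500): 1.15803
T(1,1) = 1.38802 + (1.38802 − 2.15552)/3 = 1.13219
T(2,1) = 1.15803 + (1.15803 − 1.38802)/3 = 1.08137
T(2,2) = 1.08137 + (1.08137 − 1.13219)/15 = 1.07798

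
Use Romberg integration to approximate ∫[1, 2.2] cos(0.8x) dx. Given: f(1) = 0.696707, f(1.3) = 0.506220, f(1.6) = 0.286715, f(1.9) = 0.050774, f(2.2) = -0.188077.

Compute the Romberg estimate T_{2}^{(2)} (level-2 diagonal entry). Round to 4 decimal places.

T_{0}^{(0)} (trapezoid, 1 panel, h=1.2000): 0.305178
T_{1}^{(0)} (trapezoid, 2 panels, h=0.6000): 0.324618
T_{2}^{(0)} (trapezoid, 4 panels, h=0.3000): 0.329407
T_{1}^{(1)} = 0.324618 + (0.324618 − 0.305178)/3 = 0.331098
T_{2}^{(1)} = 0.329407 + (0.329407 − 0.324618)/3 = 0.331003
T_{2}^{(2)} = 0.331003 + (0.331003 − 0.331098)/15 = 0.330997

0.3310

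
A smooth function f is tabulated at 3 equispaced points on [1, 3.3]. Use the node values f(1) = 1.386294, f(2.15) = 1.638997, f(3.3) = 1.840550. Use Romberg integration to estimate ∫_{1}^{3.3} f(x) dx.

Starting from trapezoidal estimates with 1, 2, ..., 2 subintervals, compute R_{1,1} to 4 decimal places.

3.7501

R_{0,0} (trapezoid, 1 panel, h=2.3000): 3.710871
R_{1,0} (trapezoid, 2 panels, h=1.1500): 3.740282
R_{1,1} = 3.740282 + (3.740282 − 3.710871)/3 = 3.750086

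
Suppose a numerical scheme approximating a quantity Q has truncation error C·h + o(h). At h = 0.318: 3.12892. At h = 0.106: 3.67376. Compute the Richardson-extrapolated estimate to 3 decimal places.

Extrapolated value = (3·A(h/3) − A(h)) / (3 − 1)
= (3·3.67376 − 3.12892) / 2
= 7.89236 / 2 = 3.94618

3.946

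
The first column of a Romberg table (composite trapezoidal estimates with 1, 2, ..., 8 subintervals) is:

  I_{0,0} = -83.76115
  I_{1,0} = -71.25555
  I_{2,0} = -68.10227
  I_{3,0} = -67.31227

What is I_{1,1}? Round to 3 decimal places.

Richardson extrapolation on the trapezoidal column (denominator 4−1=3):
I_{1,1} = -71.25555 + (-71.25555 − (-83.76115))/3 = -67.08702
(Column j=1 coincides with Simpson's rule on the same nodes.)

-67.087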